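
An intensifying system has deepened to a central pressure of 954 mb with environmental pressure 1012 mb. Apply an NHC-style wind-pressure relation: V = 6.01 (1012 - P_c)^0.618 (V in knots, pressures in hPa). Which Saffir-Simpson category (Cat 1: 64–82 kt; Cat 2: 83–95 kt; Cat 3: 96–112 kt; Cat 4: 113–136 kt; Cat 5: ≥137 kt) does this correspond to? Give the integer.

1

ΔP = 1012 − 954 = 58 mb.
V ≈ 6.01 × 58^0.618 = 6.01 × 12.30 ≈ 74 kt.
74 kt falls in the Category 1 band.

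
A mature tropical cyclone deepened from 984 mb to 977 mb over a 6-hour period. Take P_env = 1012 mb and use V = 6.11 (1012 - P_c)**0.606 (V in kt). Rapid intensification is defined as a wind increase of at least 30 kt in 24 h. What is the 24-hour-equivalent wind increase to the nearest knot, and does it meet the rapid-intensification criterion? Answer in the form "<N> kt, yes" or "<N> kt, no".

V₁: ΔP = 28, V ≈ 6.11 × 28^0.606 ≈ 46.03 kt.
V₂: ΔP = 35, V ≈ 6.11 × 35^0.606 ≈ 52.69 kt.
ΔV over 6 h = 6.66 kt → 24 h equivalent = 6.66 × 24/6 ≈ 26.64 kt.
27 kt < 30 kt ⇒ not rapid intensification.

27 kt, no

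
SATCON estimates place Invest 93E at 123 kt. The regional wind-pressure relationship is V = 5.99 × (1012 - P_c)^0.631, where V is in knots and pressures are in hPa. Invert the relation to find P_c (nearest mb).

ΔP = (V / 5.99)^(1/0.631) = (123/5.99)^1.585.
123/5.99 = 20.534; 20.534^1.585 ≈ 120.23 mb.
P_c = 1012 − 120.23 = 891.77 ≈ 892 mb.

892 mb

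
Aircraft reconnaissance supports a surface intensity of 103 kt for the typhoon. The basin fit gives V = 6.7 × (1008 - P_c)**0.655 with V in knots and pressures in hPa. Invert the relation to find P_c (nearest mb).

943 mb

ΔP = (V / 6.7)^(1/0.655) = (103/6.7)^1.527.
103/6.7 = 15.373; 15.373^1.527 ≈ 64.84 mb.
P_c = 1008 − 64.84 = 943.16 ≈ 943 mb.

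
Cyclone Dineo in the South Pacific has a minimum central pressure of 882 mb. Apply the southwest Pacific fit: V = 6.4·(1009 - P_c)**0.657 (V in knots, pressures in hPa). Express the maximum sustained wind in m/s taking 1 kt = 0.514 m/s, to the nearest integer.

79 m/s

ΔP = 1009 − 882 = 127 mb.
V ≈ 6.4 × 127^0.657 = 6.4 × 24.110 ≈ 154.305 kt.
154.305 × 0.514 ≈ 79.31 m/s → 79 m/s.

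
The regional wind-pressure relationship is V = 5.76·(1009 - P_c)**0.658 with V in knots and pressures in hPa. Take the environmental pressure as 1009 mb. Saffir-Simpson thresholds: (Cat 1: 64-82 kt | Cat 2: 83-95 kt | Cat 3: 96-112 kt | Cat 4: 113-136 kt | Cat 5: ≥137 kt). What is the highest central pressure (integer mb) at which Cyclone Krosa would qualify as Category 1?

970 mb

Category 1 begins at V = 64 kt.
Required ΔP = (64/5.76)^(1/0.658) = 11.111^1.520 ≈ 38.84 mb.
P_c ≤ 1009 − 38.84 = 970.16, so the highest integer P_c is 970 mb.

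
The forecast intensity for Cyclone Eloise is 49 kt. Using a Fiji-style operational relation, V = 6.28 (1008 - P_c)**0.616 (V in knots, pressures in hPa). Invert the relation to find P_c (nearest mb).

ΔP = (V / 6.28)^(1/0.616) = (49/6.28)^1.623.
49/6.28 = 7.803; 7.803^1.623 ≈ 28.08 mb.
P_c = 1008 − 28.08 = 979.92 ≈ 980 mb.

980 mb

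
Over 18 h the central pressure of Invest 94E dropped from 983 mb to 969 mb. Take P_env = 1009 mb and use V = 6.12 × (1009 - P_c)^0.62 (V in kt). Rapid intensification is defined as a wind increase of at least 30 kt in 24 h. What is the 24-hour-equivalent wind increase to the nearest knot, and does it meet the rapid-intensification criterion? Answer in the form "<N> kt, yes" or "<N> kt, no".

19 kt, no

V₁: ΔP = 26, V ≈ 6.12 × 26^0.62 ≈ 46.14 kt.
V₂: ΔP = 40, V ≈ 6.12 × 40^0.62 ≈ 60.26 kt.
ΔV over 18 h = 14.12 kt → 24 h equivalent = 14.12 × 24/18 ≈ 18.83 kt.
19 kt < 30 kt ⇒ not rapid intensification.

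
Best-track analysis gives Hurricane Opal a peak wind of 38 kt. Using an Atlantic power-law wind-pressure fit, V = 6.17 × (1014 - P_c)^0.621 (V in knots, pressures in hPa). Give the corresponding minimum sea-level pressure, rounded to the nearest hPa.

995 hPa

ΔP = (V / 6.17)^(1/0.621) = (38/6.17)^1.610.
38/6.17 = 6.159; 6.159^1.610 ≈ 18.68 hPa.
P_c = 1014 − 18.68 = 995.32 ≈ 995 hPa.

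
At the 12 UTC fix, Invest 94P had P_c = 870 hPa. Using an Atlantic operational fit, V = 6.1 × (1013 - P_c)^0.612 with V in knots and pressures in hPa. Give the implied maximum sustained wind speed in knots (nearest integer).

ΔP = 1013 − 870 = 143 hPa.
143^0.612 ≈ 20.848.
V ≈ 6.1 × 20.848 ≈ 127.2 kt.

127 kt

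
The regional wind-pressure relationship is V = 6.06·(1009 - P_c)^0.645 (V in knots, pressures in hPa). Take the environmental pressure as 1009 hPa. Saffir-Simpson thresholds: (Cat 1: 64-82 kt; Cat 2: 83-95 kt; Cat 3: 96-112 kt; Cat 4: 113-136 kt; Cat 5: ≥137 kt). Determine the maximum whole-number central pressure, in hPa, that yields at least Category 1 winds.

Category 1 begins at V = 64 kt.
Required ΔP = (64/6.06)^(1/0.645) = 10.561^1.550 ≈ 38.65 hPa.
P_c ≤ 1009 − 38.65 = 970.35, so the highest integer P_c is 970 hPa.

970 hPa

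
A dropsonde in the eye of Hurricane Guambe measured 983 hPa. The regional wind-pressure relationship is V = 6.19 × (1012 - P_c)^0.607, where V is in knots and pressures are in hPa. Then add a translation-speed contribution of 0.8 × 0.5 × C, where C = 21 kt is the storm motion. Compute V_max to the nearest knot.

56 kt

ΔP = 1012 − 983 = 29 hPa.
29^0.607 ≈ 7.721.
V ≈ 6.19 × 7.721 ≈ 47.8 kt.
Translation term: 0.8 × 0.5 × 21 = 8.4 kt.
Corrected V ≈ 56.2 kt → 56 kt.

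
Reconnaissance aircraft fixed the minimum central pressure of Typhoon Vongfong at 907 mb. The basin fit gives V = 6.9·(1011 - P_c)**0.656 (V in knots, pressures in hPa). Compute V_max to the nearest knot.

145 kt

ΔP = 1011 − 907 = 104 mb.
104^0.656 ≈ 21.046.
V ≈ 6.9 × 21.046 ≈ 145.2 kt.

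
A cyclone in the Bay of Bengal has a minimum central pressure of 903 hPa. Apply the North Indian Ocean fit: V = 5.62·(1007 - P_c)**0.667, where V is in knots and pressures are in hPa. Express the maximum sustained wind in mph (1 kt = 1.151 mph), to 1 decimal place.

143.3 mph

ΔP = 1007 − 903 = 104 hPa.
V ≈ 5.62 × 104^0.667 = 5.62 × 22.149 ≈ 124.479 kt.
124.479 × 1.151 ≈ 143.28 mph → 143.3 mph.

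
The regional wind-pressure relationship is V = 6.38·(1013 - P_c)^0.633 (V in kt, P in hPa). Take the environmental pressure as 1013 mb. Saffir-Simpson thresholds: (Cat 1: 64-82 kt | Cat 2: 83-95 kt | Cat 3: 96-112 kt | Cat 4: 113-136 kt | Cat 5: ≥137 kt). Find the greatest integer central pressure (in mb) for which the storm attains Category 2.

Category 2 begins at V = 83 kt.
Required ΔP = (83/6.38)^(1/0.633) = 13.009^1.580 ≈ 57.58 mb.
P_c ≤ 1013 − 57.58 = 955.42, so the highest integer P_c is 955 mb.

955 mb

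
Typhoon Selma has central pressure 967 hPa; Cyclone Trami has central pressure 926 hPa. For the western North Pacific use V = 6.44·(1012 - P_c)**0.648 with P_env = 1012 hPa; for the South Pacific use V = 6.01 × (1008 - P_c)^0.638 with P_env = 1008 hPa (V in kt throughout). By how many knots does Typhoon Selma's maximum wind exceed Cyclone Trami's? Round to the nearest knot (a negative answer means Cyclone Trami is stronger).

-24 kt

Typhoon Selma: ΔP = 45; V ≈ 6.44 × 45^0.648 ≈ 75.89 kt.
Cyclone Trami: ΔP = 82; V ≈ 6.01 × 82^0.638 ≈ 99.97 kt.
Difference ≈ 75.89 − 99.97 = -24.08 → -24 kt.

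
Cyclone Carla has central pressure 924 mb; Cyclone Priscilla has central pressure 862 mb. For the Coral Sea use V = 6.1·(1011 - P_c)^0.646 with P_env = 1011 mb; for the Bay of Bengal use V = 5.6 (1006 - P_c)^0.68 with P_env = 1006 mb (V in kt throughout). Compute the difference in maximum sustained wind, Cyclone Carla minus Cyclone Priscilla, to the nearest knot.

Cyclone Carla: ΔP = 87; V ≈ 6.1 × 87^0.646 ≈ 109.21 kt.
Cyclone Priscilla: ΔP = 144; V ≈ 5.6 × 144^0.68 ≈ 164.39 kt.
Difference ≈ 109.21 − 164.39 = -55.18 → -55 kt.

-55 kt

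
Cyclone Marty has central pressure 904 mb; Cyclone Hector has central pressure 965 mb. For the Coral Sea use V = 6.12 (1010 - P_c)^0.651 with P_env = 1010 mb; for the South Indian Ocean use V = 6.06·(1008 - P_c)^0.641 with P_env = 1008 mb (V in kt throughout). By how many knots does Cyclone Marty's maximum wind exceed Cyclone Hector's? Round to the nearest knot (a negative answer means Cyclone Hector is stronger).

60 kt

Cyclone Marty: ΔP = 106; V ≈ 6.12 × 106^0.651 ≈ 127.42 kt.
Cyclone Hector: ΔP = 43; V ≈ 6.06 × 43^0.641 ≈ 67.53 kt.
Difference ≈ 127.42 − 67.53 = 59.89 → 60 kt.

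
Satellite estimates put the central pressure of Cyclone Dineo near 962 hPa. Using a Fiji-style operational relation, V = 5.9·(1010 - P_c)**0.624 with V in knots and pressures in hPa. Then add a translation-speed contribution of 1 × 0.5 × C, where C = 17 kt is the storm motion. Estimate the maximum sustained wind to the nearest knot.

ΔP = 1010 − 962 = 48 hPa.
48^0.624 ≈ 11.197.
V ≈ 5.9 × 11.197 ≈ 66.1 kt.
Translation term: 1 × 0.5 × 17 = 8.5 kt.
Corrected V ≈ 74.6 kt → 75 kt.

75 kt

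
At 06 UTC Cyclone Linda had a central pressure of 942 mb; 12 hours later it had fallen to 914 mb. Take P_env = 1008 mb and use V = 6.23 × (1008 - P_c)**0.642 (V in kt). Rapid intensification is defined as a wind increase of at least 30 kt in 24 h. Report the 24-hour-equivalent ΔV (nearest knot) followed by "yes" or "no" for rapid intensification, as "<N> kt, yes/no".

V₁: ΔP = 66, V ≈ 6.23 × 66^0.642 ≈ 91.76 kt.
V₂: ΔP = 94, V ≈ 6.23 × 94^0.642 ≈ 115.14 kt.
ΔV over 12 h = 23.38 kt → 24 h equivalent = 23.38 × 24/12 ≈ 46.76 kt.
47 kt ≥ 30 kt ⇒ rapid intensification.

47 kt, yes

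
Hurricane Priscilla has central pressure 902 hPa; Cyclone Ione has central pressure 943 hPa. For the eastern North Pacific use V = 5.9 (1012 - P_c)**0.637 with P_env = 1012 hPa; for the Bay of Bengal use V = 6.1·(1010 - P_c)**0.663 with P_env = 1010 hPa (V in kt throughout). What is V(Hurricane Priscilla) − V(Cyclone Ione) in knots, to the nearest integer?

19 kt

Hurricane Priscilla: ΔP = 110; V ≈ 5.9 × 110^0.637 ≈ 117.82 kt.
Cyclone Ione: ΔP = 67; V ≈ 6.1 × 67^0.663 ≈ 99.09 kt.
Difference ≈ 117.82 − 99.09 = 18.73 → 19 kt.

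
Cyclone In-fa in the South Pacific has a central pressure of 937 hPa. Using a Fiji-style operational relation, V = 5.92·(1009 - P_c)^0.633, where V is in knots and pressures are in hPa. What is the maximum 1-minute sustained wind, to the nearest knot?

ΔP = 1009 − 937 = 72 hPa.
72^0.633 ≈ 14.986.
V ≈ 5.92 × 14.986 ≈ 88.7 kt.

89 kt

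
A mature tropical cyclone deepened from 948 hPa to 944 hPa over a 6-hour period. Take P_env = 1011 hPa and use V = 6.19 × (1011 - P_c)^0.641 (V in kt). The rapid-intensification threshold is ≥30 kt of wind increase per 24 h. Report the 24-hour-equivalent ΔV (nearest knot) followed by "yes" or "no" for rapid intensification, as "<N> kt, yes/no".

V₁: ΔP = 63, V ≈ 6.19 × 63^0.641 ≈ 88.12 kt.
V₂: ΔP = 67, V ≈ 6.19 × 67^0.641 ≈ 91.67 kt.
ΔV over 6 h = 3.55 kt → 24 h equivalent = 3.55 × 24/6 ≈ 14.20 kt.
14 kt < 30 kt ⇒ not rapid intensification.

14 kt, no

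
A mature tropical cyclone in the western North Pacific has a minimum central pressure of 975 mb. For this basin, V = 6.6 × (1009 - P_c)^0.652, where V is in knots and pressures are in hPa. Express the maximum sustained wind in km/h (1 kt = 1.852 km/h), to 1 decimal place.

ΔP = 1009 − 975 = 34 mb.
V ≈ 6.6 × 34^0.652 = 6.6 × 9.966 ≈ 65.776 kt.
65.776 × 1.852 ≈ 121.82 km/h → 121.8 km/h.

121.8 km/h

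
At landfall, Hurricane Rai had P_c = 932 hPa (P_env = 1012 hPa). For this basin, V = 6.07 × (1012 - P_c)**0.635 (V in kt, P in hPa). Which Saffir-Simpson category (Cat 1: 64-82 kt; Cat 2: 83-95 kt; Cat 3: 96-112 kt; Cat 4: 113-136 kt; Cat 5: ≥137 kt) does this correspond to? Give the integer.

ΔP = 1012 − 932 = 80 hPa.
V ≈ 6.07 × 80^0.635 = 6.07 × 16.16 ≈ 98 kt.
98 kt falls in the Category 3 band.

3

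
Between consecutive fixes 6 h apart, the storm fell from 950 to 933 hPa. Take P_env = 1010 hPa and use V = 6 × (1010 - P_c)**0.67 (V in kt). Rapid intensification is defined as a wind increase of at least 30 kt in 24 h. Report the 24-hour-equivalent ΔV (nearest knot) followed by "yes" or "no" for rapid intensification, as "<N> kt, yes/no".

68 kt, yes

V₁: ΔP = 60, V ≈ 6 × 60^0.67 ≈ 93.22 kt.
V₂: ΔP = 77, V ≈ 6 × 77^0.67 ≈ 110.18 kt.
ΔV over 6 h = 16.96 kt → 24 h equivalent = 16.96 × 24/6 ≈ 67.84 kt.
68 kt ≥ 30 kt ⇒ rapid intensification.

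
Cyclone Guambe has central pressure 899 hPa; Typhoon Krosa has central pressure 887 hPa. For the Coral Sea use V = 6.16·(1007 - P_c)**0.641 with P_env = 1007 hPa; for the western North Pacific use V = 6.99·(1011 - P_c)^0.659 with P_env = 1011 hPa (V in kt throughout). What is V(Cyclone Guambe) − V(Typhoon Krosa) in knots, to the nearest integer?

Cyclone Guambe: ΔP = 108; V ≈ 6.16 × 108^0.641 ≈ 123.88 kt.
Typhoon Krosa: ΔP = 124; V ≈ 6.99 × 124^0.659 ≈ 167.51 kt.
Difference ≈ 123.88 − 167.51 = -43.63 → -44 kt.

-44 kt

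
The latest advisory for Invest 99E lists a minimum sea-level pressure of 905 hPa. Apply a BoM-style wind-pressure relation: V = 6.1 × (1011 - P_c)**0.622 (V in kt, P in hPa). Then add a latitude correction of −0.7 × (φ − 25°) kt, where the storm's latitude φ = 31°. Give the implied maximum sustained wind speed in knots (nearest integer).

ΔP = 1011 − 905 = 106 hPa.
106^0.622 ≈ 18.186.
V ≈ 6.1 × 18.186 ≈ 110.9 kt.
Latitude correction: −0.7 × (31 − 25) = -4.2 kt.
Corrected V ≈ 106.7 kt → 107 kt.

107 kt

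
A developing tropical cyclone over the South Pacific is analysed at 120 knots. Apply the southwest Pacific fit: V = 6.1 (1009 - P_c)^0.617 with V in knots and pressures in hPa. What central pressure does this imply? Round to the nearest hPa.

ΔP = (V / 6.1)^(1/0.617) = (120/6.1)^1.621.
120/6.1 = 19.672; 19.672^1.621 ≈ 125.03 hPa.
P_c = 1009 − 125.03 = 883.97 ≈ 884 hPa.

884 hPa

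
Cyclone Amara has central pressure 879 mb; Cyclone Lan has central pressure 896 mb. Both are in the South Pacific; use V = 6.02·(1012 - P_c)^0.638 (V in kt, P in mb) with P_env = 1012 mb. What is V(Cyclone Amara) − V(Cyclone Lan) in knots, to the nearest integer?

11 kt

Cyclone Amara: ΔP = 133; V ≈ 6.02 × 133^0.638 ≈ 136.34 kt.
Cyclone Lan: ΔP = 116; V ≈ 6.02 × 116^0.638 ≈ 124.95 kt.
Difference ≈ 136.34 − 124.95 = 11.39 → 11 kt.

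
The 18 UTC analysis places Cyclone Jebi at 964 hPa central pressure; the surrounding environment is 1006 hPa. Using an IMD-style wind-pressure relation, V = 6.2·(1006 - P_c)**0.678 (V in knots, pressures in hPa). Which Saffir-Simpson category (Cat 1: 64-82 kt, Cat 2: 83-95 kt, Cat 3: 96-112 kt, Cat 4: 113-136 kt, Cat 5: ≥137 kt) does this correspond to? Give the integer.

1

ΔP = 1006 − 964 = 42 hPa.
V ≈ 6.2 × 42^0.678 = 6.2 × 12.61 ≈ 78 kt.
78 kt falls in the Category 1 band.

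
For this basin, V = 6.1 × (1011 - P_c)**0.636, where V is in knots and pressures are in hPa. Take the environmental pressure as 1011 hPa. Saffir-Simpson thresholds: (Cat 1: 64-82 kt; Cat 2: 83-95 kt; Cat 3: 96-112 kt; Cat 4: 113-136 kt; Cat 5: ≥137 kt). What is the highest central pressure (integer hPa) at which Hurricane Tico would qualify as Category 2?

Category 2 begins at V = 83 kt.
Required ΔP = (83/6.1)^(1/0.636) = 13.607^1.572 ≈ 60.62 hPa.
P_c ≤ 1011 − 60.62 = 950.38, so the highest integer P_c is 950 hPa.

950 hPa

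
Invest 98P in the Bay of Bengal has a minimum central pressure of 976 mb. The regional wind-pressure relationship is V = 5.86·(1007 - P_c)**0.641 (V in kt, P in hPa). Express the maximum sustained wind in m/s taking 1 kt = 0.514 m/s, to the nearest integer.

ΔP = 1007 − 976 = 31 mb.
V ≈ 5.86 × 31^0.641 = 5.86 × 9.036 ≈ 52.949 kt.
52.949 × 0.514 ≈ 27.22 m/s → 27 m/s.

27 m/s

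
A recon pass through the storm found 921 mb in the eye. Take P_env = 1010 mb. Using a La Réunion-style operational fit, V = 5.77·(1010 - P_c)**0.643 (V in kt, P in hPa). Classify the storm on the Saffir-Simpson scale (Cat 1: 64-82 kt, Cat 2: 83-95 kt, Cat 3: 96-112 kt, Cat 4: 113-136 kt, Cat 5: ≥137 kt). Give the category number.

ΔP = 1010 − 921 = 89 mb.
V ≈ 5.77 × 89^0.643 = 5.77 × 17.92 ≈ 103 kt.
103 kt falls in the Category 3 band.

3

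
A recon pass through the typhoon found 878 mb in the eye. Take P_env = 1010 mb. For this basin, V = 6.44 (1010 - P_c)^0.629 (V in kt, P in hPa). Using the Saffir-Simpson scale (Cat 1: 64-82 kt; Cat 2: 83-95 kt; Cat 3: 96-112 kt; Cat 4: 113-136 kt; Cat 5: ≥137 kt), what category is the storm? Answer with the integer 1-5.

ΔP = 1010 − 878 = 132 mb.
V ≈ 6.44 × 132^0.629 = 6.44 × 21.57 ≈ 139 kt.
139 kt falls in the Category 5 band.

5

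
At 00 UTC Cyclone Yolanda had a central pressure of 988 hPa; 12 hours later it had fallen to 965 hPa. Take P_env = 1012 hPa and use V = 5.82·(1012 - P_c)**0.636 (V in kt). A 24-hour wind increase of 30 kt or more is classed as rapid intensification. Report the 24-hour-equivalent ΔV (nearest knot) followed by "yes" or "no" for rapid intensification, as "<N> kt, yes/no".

V₁: ΔP = 24, V ≈ 5.82 × 24^0.636 ≈ 43.93 kt.
V₂: ΔP = 47, V ≈ 5.82 × 47^0.636 ≈ 67.36 kt.
ΔV over 12 h = 23.43 kt → 24 h equivalent = 23.43 × 24/12 ≈ 46.86 kt.
47 kt ≥ 30 kt ⇒ rapid intensification.

47 kt, yes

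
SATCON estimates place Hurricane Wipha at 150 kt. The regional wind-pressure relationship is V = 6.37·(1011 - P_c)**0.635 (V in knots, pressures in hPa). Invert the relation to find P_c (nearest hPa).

ΔP = (V / 6.37)^(1/0.635) = (150/6.37)^1.575.
150/6.37 = 23.548; 23.548^1.575 ≈ 144.73 hPa.
P_c = 1011 − 144.73 = 866.27 ≈ 866 hPa.

866 hPa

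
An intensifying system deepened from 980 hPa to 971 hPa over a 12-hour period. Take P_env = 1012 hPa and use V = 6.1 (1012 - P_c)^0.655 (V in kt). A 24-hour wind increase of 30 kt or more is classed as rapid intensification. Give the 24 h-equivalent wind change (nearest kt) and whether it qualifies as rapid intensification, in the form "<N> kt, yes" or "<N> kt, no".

21 kt, no

V₁: ΔP = 32, V ≈ 6.1 × 32^0.655 ≈ 59.05 kt.
V₂: ΔP = 41, V ≈ 6.1 × 41^0.655 ≈ 69.45 kt.
ΔV over 12 h = 10.40 kt → 24 h equivalent = 10.40 × 24/12 ≈ 20.80 kt.
21 kt < 30 kt ⇒ not rapid intensification.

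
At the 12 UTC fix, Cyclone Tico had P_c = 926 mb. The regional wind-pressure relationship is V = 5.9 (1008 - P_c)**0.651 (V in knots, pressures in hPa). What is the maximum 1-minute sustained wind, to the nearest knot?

ΔP = 1008 − 926 = 82 mb.
82^0.651 ≈ 17.615.
V ≈ 5.9 × 17.615 ≈ 103.9 kt.

104 kt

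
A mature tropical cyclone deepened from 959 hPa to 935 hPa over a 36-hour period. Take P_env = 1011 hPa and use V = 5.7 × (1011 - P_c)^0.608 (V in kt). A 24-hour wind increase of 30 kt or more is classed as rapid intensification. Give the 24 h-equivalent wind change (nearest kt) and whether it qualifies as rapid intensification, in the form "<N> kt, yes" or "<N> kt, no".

V₁: ΔP = 52, V ≈ 5.7 × 52^0.608 ≈ 62.98 kt.
V₂: ΔP = 76, V ≈ 5.7 × 76^0.608 ≈ 79.32 kt.
ΔV over 36 h = 16.34 kt → 24 h equivalent = 16.34 × 24/36 ≈ 10.89 kt.
11 kt < 30 kt ⇒ not rapid intensification.

11 kt, no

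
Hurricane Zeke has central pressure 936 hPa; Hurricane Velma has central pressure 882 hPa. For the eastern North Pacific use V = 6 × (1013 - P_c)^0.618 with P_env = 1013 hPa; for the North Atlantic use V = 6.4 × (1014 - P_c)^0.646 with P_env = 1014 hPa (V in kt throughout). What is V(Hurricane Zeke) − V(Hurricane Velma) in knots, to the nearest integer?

Hurricane Zeke: ΔP = 77; V ≈ 6 × 77^0.618 ≈ 87.90 kt.
Hurricane Velma: ΔP = 132; V ≈ 6.4 × 132^0.646 ≈ 149.99 kt.
Difference ≈ 87.90 − 149.99 = -62.09 → -62 kt.

-62 kt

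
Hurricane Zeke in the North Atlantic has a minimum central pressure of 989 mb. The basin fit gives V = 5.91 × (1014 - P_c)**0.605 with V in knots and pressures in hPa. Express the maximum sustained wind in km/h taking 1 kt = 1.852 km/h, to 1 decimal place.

76.7 km/h

ΔP = 1014 − 989 = 25 mb.
V ≈ 5.91 × 25^0.605 = 5.91 × 7.011 ≈ 41.433 kt.
41.433 × 1.852 ≈ 76.73 km/h → 76.7 km/h.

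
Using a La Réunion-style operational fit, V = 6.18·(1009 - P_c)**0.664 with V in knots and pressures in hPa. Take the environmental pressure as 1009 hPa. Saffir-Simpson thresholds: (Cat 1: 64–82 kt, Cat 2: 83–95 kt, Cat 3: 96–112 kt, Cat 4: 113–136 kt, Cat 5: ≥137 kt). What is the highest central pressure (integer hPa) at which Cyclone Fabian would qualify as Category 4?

Category 4 begins at V = 113 kt.
Required ΔP = (113/6.18)^(1/0.664) = 18.285^1.506 ≈ 79.57 hPa.
P_c ≤ 1009 − 79.57 = 929.43, so the highest integer P_c is 929 hPa.

929 hPa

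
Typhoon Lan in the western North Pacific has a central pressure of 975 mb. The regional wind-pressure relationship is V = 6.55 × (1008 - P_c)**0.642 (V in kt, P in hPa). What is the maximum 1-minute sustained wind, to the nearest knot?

62 kt

ΔP = 1008 − 975 = 33 mb.
33^0.642 ≈ 9.438.
V ≈ 6.55 × 9.438 ≈ 61.8 kt.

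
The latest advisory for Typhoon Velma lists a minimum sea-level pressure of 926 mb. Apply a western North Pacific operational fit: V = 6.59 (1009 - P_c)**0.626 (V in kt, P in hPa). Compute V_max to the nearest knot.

105 kt

ΔP = 1009 − 926 = 83 mb.
83^0.626 ≈ 15.898.
V ≈ 6.59 × 15.898 ≈ 104.8 kt.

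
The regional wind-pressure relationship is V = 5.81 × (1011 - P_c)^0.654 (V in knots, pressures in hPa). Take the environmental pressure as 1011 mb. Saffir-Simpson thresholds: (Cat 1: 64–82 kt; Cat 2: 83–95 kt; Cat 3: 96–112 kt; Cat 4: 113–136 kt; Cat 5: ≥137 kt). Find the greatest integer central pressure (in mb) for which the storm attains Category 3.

Category 3 begins at V = 96 kt.
Required ΔP = (96/5.81)^(1/0.654) = 16.523^1.529 ≈ 72.87 mb.
P_c ≤ 1011 − 72.87 = 938.13, so the highest integer P_c is 938 mb.

938 mb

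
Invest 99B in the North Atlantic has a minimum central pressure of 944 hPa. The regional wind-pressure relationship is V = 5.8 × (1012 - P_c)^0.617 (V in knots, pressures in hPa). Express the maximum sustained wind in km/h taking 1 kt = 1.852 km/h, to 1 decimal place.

145.1 km/h

ΔP = 1012 − 944 = 68 hPa.
V ≈ 5.8 × 68^0.617 = 5.8 × 13.510 ≈ 78.358 kt.
78.358 × 1.852 ≈ 145.12 km/h → 145.1 km/h.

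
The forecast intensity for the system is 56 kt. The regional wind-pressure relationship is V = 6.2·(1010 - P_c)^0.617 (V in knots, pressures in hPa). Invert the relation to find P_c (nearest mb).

ΔP = (V / 6.2)^(1/0.617) = (56/6.2)^1.621.
56/6.2 = 9.032; 9.032^1.621 ≈ 35.41 mb.
P_c = 1010 − 35.41 = 974.59 ≈ 975 mb.

975 mb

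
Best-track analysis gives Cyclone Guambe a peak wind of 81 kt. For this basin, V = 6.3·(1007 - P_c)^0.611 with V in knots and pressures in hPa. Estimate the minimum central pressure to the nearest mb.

ΔP = (V / 6.3)^(1/0.611) = (81/6.3)^1.637.
81/6.3 = 12.857; 12.857^1.637 ≈ 65.36 mb.
P_c = 1007 − 65.36 = 941.64 ≈ 942 mb.

942 mb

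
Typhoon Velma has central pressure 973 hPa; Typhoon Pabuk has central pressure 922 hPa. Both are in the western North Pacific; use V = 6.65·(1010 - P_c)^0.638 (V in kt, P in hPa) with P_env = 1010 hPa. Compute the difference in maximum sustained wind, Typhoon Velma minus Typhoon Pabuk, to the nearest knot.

Typhoon Velma: ΔP = 37; V ≈ 6.65 × 37^0.638 ≈ 66.58 kt.
Typhoon Pabuk: ΔP = 88; V ≈ 6.65 × 88^0.638 ≈ 115.72 kt.
Difference ≈ 66.58 − 115.72 = -49.14 → -49 kt.

-49 kt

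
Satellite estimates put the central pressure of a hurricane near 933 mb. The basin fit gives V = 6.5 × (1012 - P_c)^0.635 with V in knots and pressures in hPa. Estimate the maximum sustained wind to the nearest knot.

ΔP = 1012 − 933 = 79 mb.
79^0.635 ≈ 16.032.
V ≈ 6.5 × 16.032 ≈ 104.2 kt.

104 kt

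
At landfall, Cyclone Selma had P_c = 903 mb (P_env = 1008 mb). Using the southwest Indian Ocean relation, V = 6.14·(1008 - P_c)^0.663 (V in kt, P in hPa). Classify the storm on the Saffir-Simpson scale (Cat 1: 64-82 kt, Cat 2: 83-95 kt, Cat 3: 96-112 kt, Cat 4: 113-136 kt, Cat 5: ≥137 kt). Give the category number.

ΔP = 1008 − 903 = 105 mb.
V ≈ 6.14 × 105^0.663 = 6.14 × 21.88 ≈ 134 kt.
134 kt falls in the Category 4 band.

4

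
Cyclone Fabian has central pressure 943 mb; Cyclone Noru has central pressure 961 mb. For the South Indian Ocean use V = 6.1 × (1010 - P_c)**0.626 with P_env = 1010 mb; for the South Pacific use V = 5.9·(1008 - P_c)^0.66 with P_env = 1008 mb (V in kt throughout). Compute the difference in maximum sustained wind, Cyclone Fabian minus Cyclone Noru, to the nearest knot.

Cyclone Fabian: ΔP = 67; V ≈ 6.1 × 67^0.626 ≈ 84.81 kt.
Cyclone Noru: ΔP = 47; V ≈ 5.9 × 47^0.66 ≈ 74.89 kt.
Difference ≈ 84.81 − 74.89 = 9.92 → 10 kt.

10 kt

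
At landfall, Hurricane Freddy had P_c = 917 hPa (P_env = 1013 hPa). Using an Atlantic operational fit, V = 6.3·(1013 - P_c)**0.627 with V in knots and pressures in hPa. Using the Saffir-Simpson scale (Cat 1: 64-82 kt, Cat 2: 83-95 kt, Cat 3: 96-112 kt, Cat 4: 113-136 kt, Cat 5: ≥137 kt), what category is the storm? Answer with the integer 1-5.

3

ΔP = 1013 − 917 = 96 hPa.
V ≈ 6.3 × 96^0.627 = 6.3 × 17.49 ≈ 110 kt.
110 kt falls in the Category 3 band.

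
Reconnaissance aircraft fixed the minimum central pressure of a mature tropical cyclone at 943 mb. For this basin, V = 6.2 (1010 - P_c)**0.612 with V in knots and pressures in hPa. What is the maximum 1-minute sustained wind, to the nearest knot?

81 kt

ΔP = 1010 − 943 = 67 mb.
67^0.612 ≈ 13.109.
V ≈ 6.2 × 13.109 ≈ 81.3 kt.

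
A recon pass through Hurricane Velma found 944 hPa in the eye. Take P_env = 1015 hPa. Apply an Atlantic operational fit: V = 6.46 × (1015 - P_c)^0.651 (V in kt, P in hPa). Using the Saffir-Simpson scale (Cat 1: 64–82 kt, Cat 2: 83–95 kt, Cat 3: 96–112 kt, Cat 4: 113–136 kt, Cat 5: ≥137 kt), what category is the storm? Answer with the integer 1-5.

ΔP = 1015 − 944 = 71 hPa.
V ≈ 6.46 × 71^0.651 = 6.46 × 16.04 ≈ 104 kt.
104 kt falls in the Category 3 band.

3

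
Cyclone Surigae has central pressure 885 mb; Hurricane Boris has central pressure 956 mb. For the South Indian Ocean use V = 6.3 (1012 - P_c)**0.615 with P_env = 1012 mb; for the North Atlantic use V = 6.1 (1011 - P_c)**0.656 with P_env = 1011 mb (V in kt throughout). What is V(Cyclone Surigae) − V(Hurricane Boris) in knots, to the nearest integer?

39 kt

Cyclone Surigae: ΔP = 127; V ≈ 6.3 × 127^0.615 ≈ 123.93 kt.
Hurricane Boris: ΔP = 55; V ≈ 6.1 × 55^0.656 ≈ 84.53 kt.
Difference ≈ 123.93 − 84.53 = 39.40 → 39 kt.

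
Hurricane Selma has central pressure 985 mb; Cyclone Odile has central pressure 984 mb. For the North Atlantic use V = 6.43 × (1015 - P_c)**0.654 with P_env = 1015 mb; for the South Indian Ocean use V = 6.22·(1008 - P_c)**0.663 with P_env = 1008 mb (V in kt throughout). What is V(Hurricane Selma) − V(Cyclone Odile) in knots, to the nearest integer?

8 kt

Hurricane Selma: ΔP = 30; V ≈ 6.43 × 30^0.654 ≈ 59.46 kt.
Cyclone Odile: ΔP = 24; V ≈ 6.22 × 24^0.663 ≈ 51.15 kt.
Difference ≈ 59.46 − 51.15 = 8.31 → 8 kt.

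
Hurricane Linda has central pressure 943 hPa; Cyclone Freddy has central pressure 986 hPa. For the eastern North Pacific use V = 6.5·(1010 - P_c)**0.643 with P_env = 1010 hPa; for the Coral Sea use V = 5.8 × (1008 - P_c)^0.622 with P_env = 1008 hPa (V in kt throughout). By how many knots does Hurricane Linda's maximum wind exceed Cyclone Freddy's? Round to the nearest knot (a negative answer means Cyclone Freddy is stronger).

57 kt

Hurricane Linda: ΔP = 67; V ≈ 6.5 × 67^0.643 ≈ 97.07 kt.
Cyclone Freddy: ΔP = 22; V ≈ 5.8 × 22^0.622 ≈ 39.67 kt.
Difference ≈ 97.07 − 39.67 = 57.40 → 57 kt.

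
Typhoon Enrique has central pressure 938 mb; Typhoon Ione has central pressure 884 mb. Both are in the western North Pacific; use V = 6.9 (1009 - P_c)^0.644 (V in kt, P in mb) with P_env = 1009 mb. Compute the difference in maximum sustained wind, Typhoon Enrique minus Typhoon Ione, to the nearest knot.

Typhoon Enrique: ΔP = 71; V ≈ 6.9 × 71^0.644 ≈ 107.41 kt.
Typhoon Ione: ΔP = 125; V ≈ 6.9 × 125^0.644 ≈ 154.62 kt.
Difference ≈ 107.41 − 154.62 = -47.21 → -47 kt.

-47 kt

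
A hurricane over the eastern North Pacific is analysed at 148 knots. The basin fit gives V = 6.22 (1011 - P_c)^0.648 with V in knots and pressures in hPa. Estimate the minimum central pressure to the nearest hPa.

ΔP = (V / 6.22)^(1/0.648) = (148/6.22)^1.543.
148/6.22 = 23.794; 23.794^1.543 ≈ 133.10 hPa.
P_c = 1011 − 133.10 = 877.90 ≈ 878 hPa.

878 hPa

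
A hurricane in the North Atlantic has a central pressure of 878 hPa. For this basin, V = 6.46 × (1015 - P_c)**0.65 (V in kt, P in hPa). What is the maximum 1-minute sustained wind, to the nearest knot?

158 kt

ΔP = 1015 − 878 = 137 hPa.
137^0.65 ≈ 24.483.
V ≈ 6.46 × 24.483 ≈ 158.2 kt.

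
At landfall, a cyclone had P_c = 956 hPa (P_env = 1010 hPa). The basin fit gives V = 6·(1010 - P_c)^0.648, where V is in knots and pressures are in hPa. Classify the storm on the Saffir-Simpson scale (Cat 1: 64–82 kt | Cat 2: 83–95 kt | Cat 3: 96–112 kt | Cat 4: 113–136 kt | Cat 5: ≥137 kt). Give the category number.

1

ΔP = 1010 − 956 = 54 hPa.
V ≈ 6 × 54^0.648 = 6 × 13.26 ≈ 80 kt.
80 kt falls in the Category 1 band.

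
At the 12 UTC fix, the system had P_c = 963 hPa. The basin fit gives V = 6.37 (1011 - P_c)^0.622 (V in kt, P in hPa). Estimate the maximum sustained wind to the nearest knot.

ΔP = 1011 − 963 = 48 hPa.
48^0.622 ≈ 11.110.
V ≈ 6.37 × 11.110 ≈ 70.8 kt.

71 kt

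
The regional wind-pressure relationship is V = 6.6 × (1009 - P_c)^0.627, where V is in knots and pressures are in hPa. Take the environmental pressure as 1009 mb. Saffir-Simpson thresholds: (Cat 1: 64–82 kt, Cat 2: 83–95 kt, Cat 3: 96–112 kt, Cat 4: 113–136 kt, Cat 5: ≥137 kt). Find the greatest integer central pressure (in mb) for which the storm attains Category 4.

Category 4 begins at V = 113 kt.
Required ΔP = (113/6.6)^(1/0.627) = 17.121^1.595 ≈ 92.76 mb.
P_c ≤ 1009 − 92.76 = 916.24, so the highest integer P_c is 916 mb.

916 mb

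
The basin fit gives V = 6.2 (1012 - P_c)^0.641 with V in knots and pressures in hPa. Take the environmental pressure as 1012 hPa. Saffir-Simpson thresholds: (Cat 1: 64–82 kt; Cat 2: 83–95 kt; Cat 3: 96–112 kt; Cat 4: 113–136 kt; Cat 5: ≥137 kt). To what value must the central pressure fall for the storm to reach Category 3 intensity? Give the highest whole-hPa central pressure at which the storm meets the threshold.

Category 3 begins at V = 96 kt.
Required ΔP = (96/6.2)^(1/0.641) = 15.484^1.560 ≈ 71.83 hPa.
P_c ≤ 1012 − 71.83 = 940.17, so the highest integer P_c is 940 hPa.

940 hPa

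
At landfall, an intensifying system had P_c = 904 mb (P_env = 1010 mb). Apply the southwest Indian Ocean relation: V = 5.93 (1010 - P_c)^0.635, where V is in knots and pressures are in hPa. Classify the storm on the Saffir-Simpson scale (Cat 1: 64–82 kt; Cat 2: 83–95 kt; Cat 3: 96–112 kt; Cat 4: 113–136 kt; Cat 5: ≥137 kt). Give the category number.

4

ΔP = 1010 − 904 = 106 mb.
V ≈ 5.93 × 106^0.635 = 5.93 × 19.32 ≈ 115 kt.
115 kt falls in the Category 4 band.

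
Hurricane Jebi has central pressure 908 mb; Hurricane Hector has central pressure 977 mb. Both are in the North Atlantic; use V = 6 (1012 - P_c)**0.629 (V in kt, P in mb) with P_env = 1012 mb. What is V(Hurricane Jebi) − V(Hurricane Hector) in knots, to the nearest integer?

Hurricane Jebi: ΔP = 104; V ≈ 6 × 104^0.629 ≈ 111.39 kt.
Hurricane Hector: ΔP = 35; V ≈ 6 × 35^0.629 ≈ 56.15 kt.
Difference ≈ 111.39 − 56.15 = 55.24 → 55 kt.

55 kt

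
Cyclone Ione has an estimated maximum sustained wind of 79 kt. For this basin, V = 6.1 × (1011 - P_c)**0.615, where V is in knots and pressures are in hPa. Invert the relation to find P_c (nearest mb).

947 mb

ΔP = (V / 6.1)^(1/0.615) = (79/6.1)^1.626.
79/6.1 = 12.951; 12.951^1.626 ≈ 64.36 mb.
P_c = 1011 − 64.36 = 946.64 ≈ 947 mb.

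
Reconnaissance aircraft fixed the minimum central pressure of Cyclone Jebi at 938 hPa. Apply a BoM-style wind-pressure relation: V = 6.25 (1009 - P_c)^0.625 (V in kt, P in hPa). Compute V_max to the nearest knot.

90 kt

ΔP = 1009 − 938 = 71 hPa.
71^0.625 ≈ 14.356.
V ≈ 6.25 × 14.356 ≈ 89.7 kt.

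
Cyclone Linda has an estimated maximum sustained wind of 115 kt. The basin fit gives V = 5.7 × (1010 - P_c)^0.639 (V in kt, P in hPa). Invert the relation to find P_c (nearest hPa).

900 hPa

ΔP = (V / 5.7)^(1/0.639) = (115/5.7)^1.565.
115/5.7 = 20.175; 20.175^1.565 ≈ 110.15 hPa.
P_c = 1010 − 110.15 = 899.85 ≈ 900 hPa.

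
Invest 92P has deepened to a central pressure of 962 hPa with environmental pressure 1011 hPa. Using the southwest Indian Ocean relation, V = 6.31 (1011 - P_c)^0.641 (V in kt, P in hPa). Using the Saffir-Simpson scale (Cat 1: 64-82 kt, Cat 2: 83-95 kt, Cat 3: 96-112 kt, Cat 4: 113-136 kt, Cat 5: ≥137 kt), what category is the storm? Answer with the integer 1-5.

ΔP = 1011 − 962 = 49 hPa.
V ≈ 6.31 × 49^0.641 = 6.31 × 12.12 ≈ 76 kt.
76 kt falls in the Category 1 band.

1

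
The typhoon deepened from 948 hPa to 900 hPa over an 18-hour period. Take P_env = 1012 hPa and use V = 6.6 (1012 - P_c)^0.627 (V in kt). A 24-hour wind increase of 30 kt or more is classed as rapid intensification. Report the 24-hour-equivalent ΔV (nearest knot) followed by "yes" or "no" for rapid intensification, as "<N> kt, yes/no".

50 kt, yes

V₁: ΔP = 64, V ≈ 6.6 × 64^0.627 ≈ 89.54 kt.
V₂: ΔP = 112, V ≈ 6.6 × 112^0.627 ≈ 127.18 kt.
ΔV over 18 h = 37.64 kt → 24 h equivalent = 37.64 × 24/18 ≈ 50.19 kt.
50 kt ≥ 30 kt ⇒ rapid intensification.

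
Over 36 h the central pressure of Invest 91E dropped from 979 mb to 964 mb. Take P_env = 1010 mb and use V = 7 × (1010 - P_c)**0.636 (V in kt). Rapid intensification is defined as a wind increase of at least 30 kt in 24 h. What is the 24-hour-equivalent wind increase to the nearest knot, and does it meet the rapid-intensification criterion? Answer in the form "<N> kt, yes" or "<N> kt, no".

12 kt, no

V₁: ΔP = 31, V ≈ 7 × 31^0.636 ≈ 62.17 kt.
V₂: ΔP = 46, V ≈ 7 × 46^0.636 ≈ 79.91 kt.
ΔV over 36 h = 17.74 kt → 24 h equivalent = 17.74 × 24/36 ≈ 11.83 kt.
12 kt < 30 kt ⇒ not rapid intensification.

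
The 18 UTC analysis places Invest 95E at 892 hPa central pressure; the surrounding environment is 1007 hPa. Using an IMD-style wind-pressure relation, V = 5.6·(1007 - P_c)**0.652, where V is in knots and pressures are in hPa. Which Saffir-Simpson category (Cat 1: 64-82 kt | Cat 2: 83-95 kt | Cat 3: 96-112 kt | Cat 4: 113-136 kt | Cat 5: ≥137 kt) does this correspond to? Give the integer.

ΔP = 1007 − 892 = 115 hPa.
V ≈ 5.6 × 115^0.652 = 5.6 × 22.06 ≈ 124 kt.
124 kt falls in the Category 4 band.

4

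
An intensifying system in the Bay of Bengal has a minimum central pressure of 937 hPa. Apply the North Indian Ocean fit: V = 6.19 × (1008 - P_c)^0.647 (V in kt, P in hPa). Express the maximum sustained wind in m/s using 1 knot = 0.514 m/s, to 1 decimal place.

50.2 m/s

ΔP = 1008 − 937 = 71 hPa.
V ≈ 6.19 × 71^0.647 = 6.19 × 15.768 ≈ 97.601 kt.
97.601 × 0.514 ≈ 50.17 m/s → 50.2 m/s.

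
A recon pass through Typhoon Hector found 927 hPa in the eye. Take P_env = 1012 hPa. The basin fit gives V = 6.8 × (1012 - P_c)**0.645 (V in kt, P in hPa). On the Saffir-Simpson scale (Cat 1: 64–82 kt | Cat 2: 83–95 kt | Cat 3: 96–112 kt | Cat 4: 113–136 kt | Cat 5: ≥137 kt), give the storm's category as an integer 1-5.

ΔP = 1012 − 927 = 85 hPa.
V ≈ 6.8 × 85^0.645 = 6.8 × 17.56 ≈ 119 kt.
119 kt falls in the Category 4 band.

4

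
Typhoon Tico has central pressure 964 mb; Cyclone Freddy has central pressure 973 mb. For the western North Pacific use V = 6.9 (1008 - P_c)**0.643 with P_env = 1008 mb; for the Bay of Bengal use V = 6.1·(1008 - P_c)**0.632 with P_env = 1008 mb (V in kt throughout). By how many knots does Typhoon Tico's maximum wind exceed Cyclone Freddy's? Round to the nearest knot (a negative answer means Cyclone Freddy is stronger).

Typhoon Tico: ΔP = 44; V ≈ 6.9 × 44^0.643 ≈ 78.63 kt.
Cyclone Freddy: ΔP = 35; V ≈ 6.1 × 35^0.632 ≈ 57.70 kt.
Difference ≈ 78.63 − 57.70 = 20.93 → 21 kt.

21 kt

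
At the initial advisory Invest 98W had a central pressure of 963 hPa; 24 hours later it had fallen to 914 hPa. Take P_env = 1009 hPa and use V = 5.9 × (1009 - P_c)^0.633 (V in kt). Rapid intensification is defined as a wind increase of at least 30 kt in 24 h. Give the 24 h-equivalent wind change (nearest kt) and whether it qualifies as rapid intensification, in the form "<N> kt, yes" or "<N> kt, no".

39 kt, yes

V₁: ΔP = 46, V ≈ 5.9 × 46^0.633 ≈ 66.59 kt.
V₂: ΔP = 95, V ≈ 5.9 × 95^0.633 ≈ 105.38 kt.
ΔV over 24 h = 38.79 kt → 24 h equivalent = 38.79 × 24/24 ≈ 38.79 kt.
39 kt ≥ 30 kt ⇒ rapid intensification.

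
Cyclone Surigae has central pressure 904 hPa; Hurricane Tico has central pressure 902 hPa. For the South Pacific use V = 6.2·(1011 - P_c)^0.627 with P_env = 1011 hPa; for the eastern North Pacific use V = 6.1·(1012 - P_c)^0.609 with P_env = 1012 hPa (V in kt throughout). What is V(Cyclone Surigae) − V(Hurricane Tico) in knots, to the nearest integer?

9 kt

Cyclone Surigae: ΔP = 107; V ≈ 6.2 × 107^0.627 ≈ 116.10 kt.
Hurricane Tico: ΔP = 110; V ≈ 6.1 × 110^0.609 ≈ 106.79 kt.
Difference ≈ 116.10 − 106.79 = 9.31 → 9 kt.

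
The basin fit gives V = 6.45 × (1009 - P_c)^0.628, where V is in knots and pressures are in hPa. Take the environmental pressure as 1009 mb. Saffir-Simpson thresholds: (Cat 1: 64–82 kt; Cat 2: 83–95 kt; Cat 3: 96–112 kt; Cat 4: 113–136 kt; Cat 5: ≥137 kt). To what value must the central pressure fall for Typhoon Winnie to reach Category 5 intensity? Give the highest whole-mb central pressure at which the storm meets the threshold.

879 mb

Category 5 begins at V = 137 kt.
Required ΔP = (137/6.45)^(1/0.628) = 21.240^1.592 ≈ 129.81 mb.
P_c ≤ 1009 − 129.81 = 879.19, so the highest integer P_c is 879 mb.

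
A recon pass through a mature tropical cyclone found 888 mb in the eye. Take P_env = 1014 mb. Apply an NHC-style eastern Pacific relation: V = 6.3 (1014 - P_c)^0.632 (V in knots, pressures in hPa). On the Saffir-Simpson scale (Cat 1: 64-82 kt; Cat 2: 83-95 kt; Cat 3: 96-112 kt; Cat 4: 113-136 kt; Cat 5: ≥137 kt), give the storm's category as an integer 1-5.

ΔP = 1014 − 888 = 126 mb.
V ≈ 6.3 × 126^0.632 = 6.3 × 21.25 ≈ 134 kt.
134 kt falls in the Category 4 band.

4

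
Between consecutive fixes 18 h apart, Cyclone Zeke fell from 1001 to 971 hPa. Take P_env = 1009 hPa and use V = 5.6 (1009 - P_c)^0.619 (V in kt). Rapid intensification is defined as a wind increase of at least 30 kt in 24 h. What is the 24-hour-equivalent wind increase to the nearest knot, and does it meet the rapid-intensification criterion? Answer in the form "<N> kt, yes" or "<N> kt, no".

44 kt, yes

V₁: ΔP = 8, V ≈ 5.6 × 8^0.619 ≈ 20.29 kt.
V₂: ΔP = 38, V ≈ 5.6 × 38^0.619 ≈ 53.22 kt.
ΔV over 18 h = 32.93 kt → 24 h equivalent = 32.93 × 24/18 ≈ 43.91 kt.
44 kt ≥ 30 kt ⇒ rapid intensification.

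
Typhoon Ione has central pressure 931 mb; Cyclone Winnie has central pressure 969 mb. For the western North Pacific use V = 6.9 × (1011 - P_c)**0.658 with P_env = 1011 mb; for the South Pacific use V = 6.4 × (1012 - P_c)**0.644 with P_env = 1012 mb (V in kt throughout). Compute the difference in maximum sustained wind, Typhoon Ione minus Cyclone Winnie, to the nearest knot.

Typhoon Ione: ΔP = 80; V ≈ 6.9 × 80^0.658 ≈ 123.33 kt.
Cyclone Winnie: ΔP = 43; V ≈ 6.4 × 43^0.644 ≈ 72.13 kt.
Difference ≈ 123.33 − 72.13 = 51.20 → 51 kt.

51 kt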